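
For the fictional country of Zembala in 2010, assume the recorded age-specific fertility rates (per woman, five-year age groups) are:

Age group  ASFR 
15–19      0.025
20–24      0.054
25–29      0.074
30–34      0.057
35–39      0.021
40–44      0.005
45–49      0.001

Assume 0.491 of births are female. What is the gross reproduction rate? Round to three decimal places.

Proportion female at birth = 0.491.
Sum of ASFRs = 0.025 + 0.054 + 0.074 + 0.057 + 0.021 + 0.005 + 0.001 = 0.237
TFR = 5 × 0.237 = 1.185
GRR = 0.491 × 1.185 = 0.58184

0.582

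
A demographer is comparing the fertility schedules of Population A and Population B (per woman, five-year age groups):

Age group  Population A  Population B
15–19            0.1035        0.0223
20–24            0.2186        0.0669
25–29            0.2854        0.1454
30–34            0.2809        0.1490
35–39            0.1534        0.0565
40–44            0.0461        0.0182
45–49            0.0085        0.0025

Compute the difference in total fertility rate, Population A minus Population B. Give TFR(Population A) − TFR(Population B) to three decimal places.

Population A:
  Sum of ASFRs = 0.1035 + 0.2186 + 0.2854 + 0.2809 + 0.1534 + 0.0461 + 0.0085 = 1.0964
  TFR = 5 × 1.0964 = 5.482
Population B:
  Sum of ASFRs = 0.0223 + 0.0669 + 0.1454 + 0.1490 + 0.0565 + 0.0182 + 0.0025 = 0.4608
  TFR = 5 × 0.4608 = 2.304
Difference = 5.482 − 2.304 = 3.178

3.178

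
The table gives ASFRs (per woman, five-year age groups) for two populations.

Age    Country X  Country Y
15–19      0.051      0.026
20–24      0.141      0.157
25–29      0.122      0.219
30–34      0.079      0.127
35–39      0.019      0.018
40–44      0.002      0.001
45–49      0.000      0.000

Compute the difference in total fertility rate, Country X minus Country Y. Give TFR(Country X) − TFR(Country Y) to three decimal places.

Country X:
  Sum of ASFRs = 0.051 + 0.141 + 0.122 + 0.079 + 0.019 + 0.002 + 0.000 = 0.414
  TFR = 5 × 0.414 = 2.07
Country Y:
  Sum of ASFRs = 0.026 + 0.157 + 0.219 + 0.127 + 0.018 + 0.001 + 0.000 = 0.548
  TFR = 5 × 0.548 = 2.74
Difference = 2.07 − 2.74 = -0.67

-0.670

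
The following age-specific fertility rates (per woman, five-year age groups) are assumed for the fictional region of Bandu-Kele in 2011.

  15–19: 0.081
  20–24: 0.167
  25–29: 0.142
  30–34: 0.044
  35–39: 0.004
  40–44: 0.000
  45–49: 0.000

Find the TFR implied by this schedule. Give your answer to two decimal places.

Sum of ASFRs = 0.081 + 0.167 + 0.142 + 0.044 + 0.004 + 0.000 + 0.000 = 0.438
TFR = 5 × 0.438 = 2.19

2.19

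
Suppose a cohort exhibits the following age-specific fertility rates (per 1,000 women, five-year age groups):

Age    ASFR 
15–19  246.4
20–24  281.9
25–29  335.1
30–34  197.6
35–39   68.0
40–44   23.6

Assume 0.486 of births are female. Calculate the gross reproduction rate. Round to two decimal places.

Proportion female at birth = 0.486.
Sum of ASFRs = 246.4 + 281.9 + 335.1 + 197.6 + 68.0 + 23.6 = 1152.6
TFR = 5 × 1152.6 / 1000 = 5.763
GRR = 0.486 × 5.763 = 2.80082

2.80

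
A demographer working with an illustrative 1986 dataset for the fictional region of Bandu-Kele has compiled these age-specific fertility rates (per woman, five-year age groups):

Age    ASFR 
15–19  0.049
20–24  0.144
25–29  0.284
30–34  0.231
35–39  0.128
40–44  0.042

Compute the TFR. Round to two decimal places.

Sum of ASFRs = 0.049 + 0.144 + 0.284 + 0.231 + 0.128 + 0.042 = 0.878
TFR = 5 × 0.878 = 4.39

4.39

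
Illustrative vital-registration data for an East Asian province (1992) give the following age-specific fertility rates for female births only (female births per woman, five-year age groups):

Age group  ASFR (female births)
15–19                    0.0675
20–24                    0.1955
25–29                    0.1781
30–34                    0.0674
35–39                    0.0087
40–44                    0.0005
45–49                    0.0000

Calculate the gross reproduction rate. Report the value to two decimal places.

2.59

Sum of female ASFRs = 0.0675 + 0.1955 + 0.1781 + 0.0674 + 0.0087 + 0.0005 + 0.0000 = 0.5177
GRR = 5 × 0.5177 = 2.5885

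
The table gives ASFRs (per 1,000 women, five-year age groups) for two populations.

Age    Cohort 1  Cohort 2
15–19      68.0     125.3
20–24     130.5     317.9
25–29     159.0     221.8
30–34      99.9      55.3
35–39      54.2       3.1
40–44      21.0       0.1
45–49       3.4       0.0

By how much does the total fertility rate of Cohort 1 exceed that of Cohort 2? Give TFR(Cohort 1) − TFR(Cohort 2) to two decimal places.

-0.94

Cohort 1:
  Sum of ASFRs = 68.0 + 130.5 + 159.0 + 99.9 + 54.2 + 21.0 + 3.4 = 536.0
  TFR = 5 × 536.0 / 1000 = 2.68
Cohort 2:
  Sum of ASFRs = 125.3 + 317.9 + 221.8 + 55.3 + 3.1 + 0.1 + 0.0 = 723.5
  TFR = 5 × 723.5 / 1000 = 3.6175
Difference = 2.68 − 3.6175 = -0.9375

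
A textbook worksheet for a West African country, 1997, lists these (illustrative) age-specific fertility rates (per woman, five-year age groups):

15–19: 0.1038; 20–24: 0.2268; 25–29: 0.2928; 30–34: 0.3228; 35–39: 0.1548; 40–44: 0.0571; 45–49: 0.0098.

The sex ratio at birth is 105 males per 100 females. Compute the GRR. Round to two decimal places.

Proportion female at birth = 100 / (100 + 105) = 0.48780.
Sum of ASFRs = 0.1038 + 0.2268 + 0.2928 + 0.3228 + 0.1548 + 0.0571 + 0.0098 = 1.1679
TFR = 5 × 1.1679 = 5.8395
GRR = 0.48780 × 5.8395 = 2.84851

2.85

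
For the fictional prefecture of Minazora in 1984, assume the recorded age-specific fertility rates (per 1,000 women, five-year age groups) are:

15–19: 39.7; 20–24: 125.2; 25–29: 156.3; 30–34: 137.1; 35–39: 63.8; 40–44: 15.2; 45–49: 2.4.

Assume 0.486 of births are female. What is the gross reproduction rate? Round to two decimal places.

1.31

Proportion female at birth = 0.486.
Sum of ASFRs = 39.7 + 125.2 + 156.3 + 137.1 + 63.8 + 15.2 + 2.4 = 539.7
TFR = 5 × 539.7 / 1000 = 2.6985
GRR = 0.486 × 2.6985 = 1.31147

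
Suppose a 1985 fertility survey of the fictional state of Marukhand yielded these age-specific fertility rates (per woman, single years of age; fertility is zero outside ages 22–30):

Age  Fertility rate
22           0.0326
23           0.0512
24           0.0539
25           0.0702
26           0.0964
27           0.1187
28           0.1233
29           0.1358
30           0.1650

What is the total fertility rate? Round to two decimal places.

Sum of ASFRs = 0.0326 + 0.0512 + 0.0539 + 0.0702 + 0.0964 + 0.1187 + 0.1233 + 0.1358 + 0.1650 = 0.8471
TFR = 0.8471

0.85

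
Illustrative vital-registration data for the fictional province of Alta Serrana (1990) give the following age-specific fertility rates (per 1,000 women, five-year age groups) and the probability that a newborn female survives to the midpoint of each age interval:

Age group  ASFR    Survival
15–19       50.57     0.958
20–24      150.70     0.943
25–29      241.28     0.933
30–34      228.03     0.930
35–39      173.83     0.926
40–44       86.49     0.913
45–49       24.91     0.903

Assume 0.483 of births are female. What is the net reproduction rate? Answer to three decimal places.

2.150

Proportion female at birth = 0.483.
Weighting each age-specific rate by interval width and survival:
  15–19: 5 × 50.57/1000 × 0.958 = 0.24223
  20–24: 5 × 150.70/1000 × 0.943 = 0.71055
  25–29: 5 × 241.28/1000 × 0.933 = 1.12557
  30–34: 5 × 228.03/1000 × 0.930 = 1.06034
  35–39: 5 × 173.83/1000 × 0.926 = 0.80483
  40–44: 5 × 86.49/1000 × 0.913 = 0.39483
  45–49: 5 × 24.91/1000 × 0.903 = 0.11247
Sum = 4.45082
NRR = 0.483 × 4.45082 = 2.14975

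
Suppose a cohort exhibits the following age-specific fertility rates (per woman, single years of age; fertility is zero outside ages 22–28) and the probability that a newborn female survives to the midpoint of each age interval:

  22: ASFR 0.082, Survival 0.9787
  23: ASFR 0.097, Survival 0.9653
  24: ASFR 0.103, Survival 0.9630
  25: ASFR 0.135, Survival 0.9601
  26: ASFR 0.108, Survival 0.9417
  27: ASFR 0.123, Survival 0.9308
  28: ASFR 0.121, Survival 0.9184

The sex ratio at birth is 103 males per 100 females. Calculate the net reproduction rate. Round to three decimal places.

0.360

Proportion female at birth = 100 / (100 + 103) = 0.49261.
Each age group contributes 1 × ASFR × survival:
  22: 1 × 0.082 × 0.9787 = 0.08025
  23: 1 × 0.097 × 0.9653 = 0.09363
  24: 1 × 0.103 × 0.9630 = 0.09919
  25: 1 × 0.135 × 0.9601 = 0.12961
  26: 1 × 0.108 × 0.9417 = 0.10170
  27: 1 × 0.123 × 0.9308 = 0.11449
  28: 1 × 0.121 × 0.9184 = 0.11113
Sum = 0.73000
NRR = 0.49261 × 0.73000 = 0.35961
NRR < 1, so the cohort does not fully replace itself.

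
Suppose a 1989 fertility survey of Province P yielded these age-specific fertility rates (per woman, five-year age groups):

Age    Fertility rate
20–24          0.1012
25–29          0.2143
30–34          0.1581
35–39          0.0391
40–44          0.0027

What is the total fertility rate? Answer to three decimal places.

Sum of ASFRs = 0.1012 + 0.2143 + 0.1581 + 0.0391 + 0.0027 = 0.5154
TFR = 5 × 0.5154 = 2.577

2.577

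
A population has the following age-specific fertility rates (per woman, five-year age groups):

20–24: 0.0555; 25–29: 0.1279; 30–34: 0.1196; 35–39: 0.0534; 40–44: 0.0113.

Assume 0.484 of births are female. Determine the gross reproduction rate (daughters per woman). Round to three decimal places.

0.890

Proportion female at birth = 0.484.
Sum of ASFRs = 0.0555 + 0.1279 + 0.1196 + 0.0534 + 0.0113 = 0.3677
TFR = 5 × 0.3677 = 1.8385
GRR = 0.484 × 1.8385 = 0.88983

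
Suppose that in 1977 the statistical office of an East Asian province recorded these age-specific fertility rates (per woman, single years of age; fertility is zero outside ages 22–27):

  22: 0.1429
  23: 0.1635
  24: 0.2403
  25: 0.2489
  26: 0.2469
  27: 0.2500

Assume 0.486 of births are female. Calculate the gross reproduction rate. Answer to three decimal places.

Proportion female at birth = 0.486.
Sum of ASFRs = 0.1429 + 0.1635 + 0.2403 + 0.2489 + 0.2469 + 0.2500 = 1.2925
TFR = 1.2925
GRR = 0.486 × 1.2925 = 0.62816

0.628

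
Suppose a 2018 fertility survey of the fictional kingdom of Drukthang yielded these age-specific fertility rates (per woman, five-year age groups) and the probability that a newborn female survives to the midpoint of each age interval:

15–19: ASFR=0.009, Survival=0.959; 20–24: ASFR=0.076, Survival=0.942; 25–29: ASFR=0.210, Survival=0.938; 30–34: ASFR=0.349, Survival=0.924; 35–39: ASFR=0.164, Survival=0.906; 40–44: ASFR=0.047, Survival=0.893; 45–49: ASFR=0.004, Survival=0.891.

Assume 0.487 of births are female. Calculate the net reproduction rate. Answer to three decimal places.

1.933

Proportion female at birth = 0.487.
Survival-weighted fertility by age (5·fₓ·Sₓ):
  15–19: 5 × 0.009 × 0.959 = 0.04316
  20–24: 5 × 0.076 × 0.942 = 0.35796
  25–29: 5 × 0.210 × 0.938 = 0.98490
  30–34: 5 × 0.349 × 0.924 = 1.61238
  35–39: 5 × 0.164 × 0.906 = 0.74292
  40–44: 5 × 0.047 × 0.893 = 0.20986
  45–49: 5 × 0.004 × 0.891 = 0.01782
Sum = 3.96900
NRR = 0.487 × 3.96900 = 1.93290
NRR > 1, so each generation more than replaces itself.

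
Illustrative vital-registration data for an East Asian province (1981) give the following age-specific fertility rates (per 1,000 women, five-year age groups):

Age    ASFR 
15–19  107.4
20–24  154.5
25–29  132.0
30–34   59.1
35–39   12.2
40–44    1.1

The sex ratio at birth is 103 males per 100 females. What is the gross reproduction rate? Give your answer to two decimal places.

Proportion female at birth = 100 / (100 + 103) = 0.49261.
Sum of ASFRs = 107.4 + 154.5 + 132.0 + 59.1 + 12.2 + 1.1 = 466.3
TFR = 5 × 466.3 / 1000 = 2.3315
GRR = 0.49261 × 2.3315 = 1.14852

1.15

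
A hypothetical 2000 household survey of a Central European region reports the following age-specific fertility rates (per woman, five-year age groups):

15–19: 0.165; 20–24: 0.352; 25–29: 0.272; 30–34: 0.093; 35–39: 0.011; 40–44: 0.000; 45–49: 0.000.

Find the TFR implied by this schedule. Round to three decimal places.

Sum of ASFRs = 0.165 + 0.352 + 0.272 + 0.093 + 0.011 + 0.000 + 0.000 = 0.893
TFR = 5 × 0.893 = 4.465

4.465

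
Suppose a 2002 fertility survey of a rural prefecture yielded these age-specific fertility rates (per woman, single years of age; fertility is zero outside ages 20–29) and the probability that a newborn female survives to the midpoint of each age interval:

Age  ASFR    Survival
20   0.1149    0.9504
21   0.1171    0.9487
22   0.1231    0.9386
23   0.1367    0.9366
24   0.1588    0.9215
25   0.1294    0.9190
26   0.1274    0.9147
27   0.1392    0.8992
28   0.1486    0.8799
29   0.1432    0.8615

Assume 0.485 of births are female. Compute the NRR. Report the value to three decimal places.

Proportion female at birth = 0.485.
Each age group contributes 1 × ASFR × survival:
  20: 1 × 0.1149 × 0.9504 = 0.10920
  21: 1 × 0.1171 × 0.9487 = 0.11109
  22: 1 × 0.1231 × 0.9386 = 0.11554
  23: 1 × 0.1367 × 0.9366 = 0.12803
  24: 1 × 0.1588 × 0.9215 = 0.14633
  25: 1 × 0.1294 × 0.9190 = 0.11892
  26: 1 × 0.1274 × 0.9147 = 0.11653
  27: 1 × 0.1392 × 0.8992 = 0.12517
  28: 1 × 0.1486 × 0.8799 = 0.13075
  29: 1 × 0.1432 × 0.8615 = 0.12337
Sum = 1.22493
NRR = 0.485 × 1.22493 = 0.59409

0.594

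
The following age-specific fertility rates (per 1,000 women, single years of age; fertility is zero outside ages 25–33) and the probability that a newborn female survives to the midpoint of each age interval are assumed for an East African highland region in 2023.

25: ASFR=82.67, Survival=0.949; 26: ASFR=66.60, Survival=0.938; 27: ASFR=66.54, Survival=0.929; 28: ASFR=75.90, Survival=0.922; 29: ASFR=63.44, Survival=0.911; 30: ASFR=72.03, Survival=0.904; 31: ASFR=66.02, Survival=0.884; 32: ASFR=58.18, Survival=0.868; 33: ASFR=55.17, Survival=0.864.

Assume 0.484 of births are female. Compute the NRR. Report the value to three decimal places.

0.267

Proportion female at birth = 0.484.
Each age group contributes 1 × ASFR × survival:
  25: 1 × 82.67/1000 × 0.949 = 0.07845
  26: 1 × 66.60/1000 × 0.938 = 0.06247
  27: 1 × 66.54/1000 × 0.929 = 0.06182
  28: 1 × 75.90/1000 × 0.922 = 0.06998
  29: 1 × 63.44/1000 × 0.911 = 0.05779
  30: 1 × 72.03/1000 × 0.904 = 0.06512
  31: 1 × 66.02/1000 × 0.884 = 0.05836
  32: 1 × 58.18/1000 × 0.868 = 0.05050
  33: 1 × 55.17/1000 × 0.864 = 0.04767
Sum = 0.55216
NRR = 0.484 × 0.55216 = 0.26725
With NRR below 1 the population is below replacement fertility.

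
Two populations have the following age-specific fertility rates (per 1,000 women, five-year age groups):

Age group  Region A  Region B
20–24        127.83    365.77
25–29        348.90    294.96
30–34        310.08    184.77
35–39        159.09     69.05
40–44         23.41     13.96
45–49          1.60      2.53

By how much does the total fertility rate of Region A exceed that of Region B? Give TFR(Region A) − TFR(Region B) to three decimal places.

0.199

Region A:
  Sum of ASFRs = 127.83 + 348.90 + 310.08 + 159.09 + 23.41 + 1.60 = 970.91
  TFR = 5 × 970.91 / 1000 = 4.85455
Region B:
  Sum of ASFRs = 365.77 + 294.96 + 184.77 + 69.05 + 13.96 + 2.53 = 931.04
  TFR = 5 × 931.04 / 1000 = 4.6552
Difference = 4.85455 − 4.6552 = 0.19935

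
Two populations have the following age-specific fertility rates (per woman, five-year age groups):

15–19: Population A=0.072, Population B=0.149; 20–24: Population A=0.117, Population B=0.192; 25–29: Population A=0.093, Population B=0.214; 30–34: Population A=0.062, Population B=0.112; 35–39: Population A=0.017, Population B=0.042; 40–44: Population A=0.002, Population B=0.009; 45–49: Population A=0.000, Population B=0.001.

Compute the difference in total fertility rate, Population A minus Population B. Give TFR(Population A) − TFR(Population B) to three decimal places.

Population A:
  Sum of ASFRs = 0.072 + 0.117 + 0.093 + 0.062 + 0.017 + 0.002 + 0.000 = 0.363
  TFR = 5 × 0.363 = 1.815
Population B:
  Sum of ASFRs = 0.149 + 0.192 + 0.214 + 0.112 + 0.042 + 0.009 + 0.001 = 0.719
  TFR = 5 × 0.719 = 3.595
Difference = 1.815 − 3.595 = -1.78

-1.780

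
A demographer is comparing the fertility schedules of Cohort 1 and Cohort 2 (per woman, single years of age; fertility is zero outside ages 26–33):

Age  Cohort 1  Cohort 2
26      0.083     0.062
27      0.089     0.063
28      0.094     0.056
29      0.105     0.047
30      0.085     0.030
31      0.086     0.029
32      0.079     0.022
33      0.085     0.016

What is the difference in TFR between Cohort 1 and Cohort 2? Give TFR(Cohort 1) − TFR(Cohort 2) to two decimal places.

0.38

Cohort 1:
  Sum of ASFRs = 0.083 + 0.089 + 0.094 + 0.105 + 0.085 + 0.086 + 0.079 + 0.085 = 0.706
  TFR = 0.706
Cohort 2:
  Sum of ASFRs = 0.062 + 0.063 + 0.056 + 0.047 + 0.030 + 0.029 + 0.022 + 0.016 = 0.325
  TFR = 0.325
Difference = 0.706 − 0.325 = 0.381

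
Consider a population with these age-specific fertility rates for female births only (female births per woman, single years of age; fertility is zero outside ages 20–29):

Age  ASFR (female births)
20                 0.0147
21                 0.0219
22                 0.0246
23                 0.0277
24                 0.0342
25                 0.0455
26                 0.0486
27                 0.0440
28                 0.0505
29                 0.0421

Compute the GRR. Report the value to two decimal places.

0.35

Sum of female ASFRs = 0.0147 + 0.0219 + 0.0246 + 0.0277 + 0.0342 + 0.0455 + 0.0486 + 0.0440 + 0.0505 + 0.0421 = 0.3538
GRR = 0.3538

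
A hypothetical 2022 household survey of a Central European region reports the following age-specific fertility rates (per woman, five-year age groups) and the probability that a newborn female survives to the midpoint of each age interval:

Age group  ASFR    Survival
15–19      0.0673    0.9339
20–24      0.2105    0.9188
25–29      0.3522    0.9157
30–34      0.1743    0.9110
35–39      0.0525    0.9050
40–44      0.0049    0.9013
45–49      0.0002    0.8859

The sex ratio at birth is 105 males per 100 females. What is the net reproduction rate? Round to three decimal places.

1.926

Proportion female at birth = 100 / (100 + 105) = 0.48780.
Per-age-group product (5 × ASFR × survival probability):
  15–19: 5 × 0.0673 × 0.9339 = 0.31426
  20–24: 5 × 0.2105 × 0.9188 = 0.96704
  25–29: 5 × 0.3522 × 0.9157 = 1.61255
  30–34: 5 × 0.1743 × 0.9110 = 0.79394
  35–39: 5 × 0.0525 × 0.9050 = 0.23756
  40–44: 5 × 0.0049 × 0.9013 = 0.02208
  45–49: 5 × 0.0002 × 0.8859 = 0.00089
Sum = 3.94832
NRR = 0.48780 × 3.94832 = 1.92599
With NRR above 1 the population is above replacement fertility.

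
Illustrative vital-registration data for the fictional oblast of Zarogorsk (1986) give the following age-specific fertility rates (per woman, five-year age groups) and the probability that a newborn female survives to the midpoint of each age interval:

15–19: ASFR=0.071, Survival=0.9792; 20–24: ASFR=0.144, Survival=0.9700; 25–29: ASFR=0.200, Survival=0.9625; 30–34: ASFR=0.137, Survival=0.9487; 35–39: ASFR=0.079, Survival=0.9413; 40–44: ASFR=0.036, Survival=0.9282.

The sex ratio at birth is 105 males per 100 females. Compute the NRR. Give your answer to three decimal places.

1.560

Proportion female at birth = 100 / (100 + 105) = 0.48780.
Each age group contributes 5 × ASFR × survival:
  15–19: 5 × 0.071 × 0.9792 = 0.34762
  20–24: 5 × 0.144 × 0.9700 = 0.69840
  25–29: 5 × 0.200 × 0.9625 = 0.96250
  30–34: 5 × 0.137 × 0.9487 = 0.64986
  35–39: 5 × 0.079 × 0.9413 = 0.37181
  40–44: 5 × 0.036 × 0.9282 = 0.16708
Sum = 3.19727
NRR = 0.48780 × 3.19727 = 1.55963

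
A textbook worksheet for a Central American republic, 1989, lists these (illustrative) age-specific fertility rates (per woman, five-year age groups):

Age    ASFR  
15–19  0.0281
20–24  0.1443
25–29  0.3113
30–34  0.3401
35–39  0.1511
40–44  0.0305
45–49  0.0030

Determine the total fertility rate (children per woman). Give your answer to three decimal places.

5.042

Sum of ASFRs = 0.0281 + 0.1443 + 0.3113 + 0.3401 + 0.1511 + 0.0305 + 0.0030 = 1.0084
TFR = 5 × 1.0084 = 5.042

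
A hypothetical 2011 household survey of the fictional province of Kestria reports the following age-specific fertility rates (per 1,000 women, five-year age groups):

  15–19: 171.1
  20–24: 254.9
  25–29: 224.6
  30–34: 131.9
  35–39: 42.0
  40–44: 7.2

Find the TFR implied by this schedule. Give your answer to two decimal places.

4.16

Sum of ASFRs = 171.1 + 254.9 + 224.6 + 131.9 + 42.0 + 7.2 = 831.7
TFR = 5 × 831.7 / 1000 = 4.1585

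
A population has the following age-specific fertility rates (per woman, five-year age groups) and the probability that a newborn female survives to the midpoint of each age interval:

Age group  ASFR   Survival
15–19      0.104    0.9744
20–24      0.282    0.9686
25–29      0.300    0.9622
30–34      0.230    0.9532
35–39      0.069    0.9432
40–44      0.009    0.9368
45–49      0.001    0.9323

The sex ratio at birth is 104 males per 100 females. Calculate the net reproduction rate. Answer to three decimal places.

Proportion female at birth = 100 / (100 + 104) = 0.49020.
Per-age-group product (5 × ASFR × survival probability):
  15–19: 5 × 0.104 × 0.9744 = 0.50669
  20–24: 5 × 0.282 × 0.9686 = 1.36573
  25–29: 5 × 0.300 × 0.9622 = 1.44330
  30–34: 5 × 0.230 × 0.9532 = 1.09618
  35–39: 5 × 0.069 × 0.9432 = 0.32540
  40–44: 5 × 0.009 × 0.9368 = 0.04216
  45–49: 5 × 0.001 × 0.9323 = 0.00466
Sum = 4.78412
NRR = 0.49020 × 4.78412 = 2.34518
NRR > 1, so each generation more than replaces itself.

2.345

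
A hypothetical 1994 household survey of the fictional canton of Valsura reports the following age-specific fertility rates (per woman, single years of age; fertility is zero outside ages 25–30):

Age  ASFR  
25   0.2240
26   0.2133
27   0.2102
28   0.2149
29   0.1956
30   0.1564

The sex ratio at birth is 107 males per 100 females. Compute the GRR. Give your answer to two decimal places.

0.59

Proportion female at birth = 100 / (100 + 107) = 0.48309.
Sum of ASFRs = 0.2240 + 0.2133 + 0.2102 + 0.2149 + 0.1956 + 0.1564 = 1.2144
TFR = 1.2144
GRR = 0.48309 × 1.2144 = 0.58666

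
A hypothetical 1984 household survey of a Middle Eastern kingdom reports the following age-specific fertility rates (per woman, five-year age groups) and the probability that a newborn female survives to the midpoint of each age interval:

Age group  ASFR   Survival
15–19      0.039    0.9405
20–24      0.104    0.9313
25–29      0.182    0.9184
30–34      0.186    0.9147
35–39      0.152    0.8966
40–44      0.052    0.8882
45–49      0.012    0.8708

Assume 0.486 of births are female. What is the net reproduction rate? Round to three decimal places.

1.613

Proportion female at birth = 0.486.
Per-age-group product (5 × ASFR × survival probability):
  15–19: 5 × 0.039 × 0.9405 = 0.18340
  20–24: 5 × 0.104 × 0.9313 = 0.48428
  25–29: 5 × 0.182 × 0.9184 = 0.83574
  30–34: 5 × 0.186 × 0.9147 = 0.85067
  35–39: 5 × 0.152 × 0.8966 = 0.68142
  40–44: 5 × 0.052 × 0.8882 = 0.23093
  45–49: 5 × 0.012 × 0.8708 = 0.05225
Sum = 3.31869
NRR = 0.486 × 3.31869 = 1.61288
An NRR exceeding 1 indicates intrinsic growth under these rates.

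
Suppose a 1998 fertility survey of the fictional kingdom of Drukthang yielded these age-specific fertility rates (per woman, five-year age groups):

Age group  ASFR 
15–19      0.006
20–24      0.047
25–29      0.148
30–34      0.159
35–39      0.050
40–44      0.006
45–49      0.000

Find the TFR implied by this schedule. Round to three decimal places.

2.080

Sum of ASFRs = 0.006 + 0.047 + 0.148 + 0.159 + 0.050 + 0.006 + 0.000 = 0.416
TFR = 5 × 0.416 = 2.08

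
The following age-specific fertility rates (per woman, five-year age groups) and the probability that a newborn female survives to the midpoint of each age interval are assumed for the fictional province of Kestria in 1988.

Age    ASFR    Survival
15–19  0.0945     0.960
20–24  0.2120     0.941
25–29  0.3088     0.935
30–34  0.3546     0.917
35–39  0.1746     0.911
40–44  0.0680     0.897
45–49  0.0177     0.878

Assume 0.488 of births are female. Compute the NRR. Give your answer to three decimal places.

Proportion female at birth = 0.488.
Survival-weighted fertility by age (5·fₓ·Sₓ):
  15–19: 5 × 0.0945 × 0.960 = 0.45360
  20–24: 5 × 0.2120 × 0.941 = 0.99746
  25–29: 5 × 0.3088 × 0.935 = 1.44364
  30–34: 5 × 0.3546 × 0.917 = 1.62584
  35–39: 5 × 0.1746 × 0.911 = 0.79530
  40–44: 5 × 0.0680 × 0.897 = 0.30498
  45–49: 5 × 0.0177 × 0.878 = 0.07770
Sum = 5.69852
NRR = 0.488 × 5.69852 = 2.78088
An NRR exceeding 1 indicates intrinsic growth under these rates.

2.781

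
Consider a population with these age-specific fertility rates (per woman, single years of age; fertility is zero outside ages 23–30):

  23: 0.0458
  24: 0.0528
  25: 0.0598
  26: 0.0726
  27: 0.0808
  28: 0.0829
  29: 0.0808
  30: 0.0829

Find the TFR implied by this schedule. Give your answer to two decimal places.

0.56

Sum of ASFRs = 0.0458 + 0.0528 + 0.0598 + 0.0726 + 0.0808 + 0.0829 + 0.0808 + 0.0829 = 0.5584
TFR = 0.5584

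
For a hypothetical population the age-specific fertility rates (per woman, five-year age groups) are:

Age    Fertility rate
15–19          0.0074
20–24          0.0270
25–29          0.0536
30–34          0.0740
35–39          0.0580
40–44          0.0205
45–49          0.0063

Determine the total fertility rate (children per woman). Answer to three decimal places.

1.234

Sum of ASFRs = 0.0074 + 0.0270 + 0.0536 + 0.0740 + 0.0580 + 0.0205 + 0.0063 = 0.2468
TFR = 5 × 0.2468 = 1.234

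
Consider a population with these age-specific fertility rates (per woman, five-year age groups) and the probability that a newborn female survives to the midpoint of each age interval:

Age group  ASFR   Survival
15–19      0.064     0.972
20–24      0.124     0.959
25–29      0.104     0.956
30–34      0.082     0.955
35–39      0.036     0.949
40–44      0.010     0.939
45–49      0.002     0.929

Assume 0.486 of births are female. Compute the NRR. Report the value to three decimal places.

Proportion female at birth = 0.486.
Per-age-group product (5 × ASFR × survival probability):
  15–19: 5 × 0.064 × 0.972 = 0.31104
  20–24: 5 × 0.124 × 0.959 = 0.59458
  25–29: 5 × 0.104 × 0.956 = 0.49712
  30–34: 5 × 0.082 × 0.955 = 0.39155
  35–39: 5 × 0.036 × 0.949 = 0.17082
  40–44: 5 × 0.010 × 0.939 = 0.04695
  45–49: 5 × 0.002 × 0.929 = 0.00929
Sum = 2.02135
NRR = 0.486 × 2.02135 = 0.98238

0.982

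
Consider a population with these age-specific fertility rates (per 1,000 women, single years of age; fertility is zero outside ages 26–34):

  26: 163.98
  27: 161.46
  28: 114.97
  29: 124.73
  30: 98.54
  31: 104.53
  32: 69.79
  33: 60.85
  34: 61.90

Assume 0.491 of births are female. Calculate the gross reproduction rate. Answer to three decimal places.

0.472

Proportion female at birth = 0.491.
Sum of ASFRs = 163.98 + 161.46 + 114.97 + 124.73 + 98.54 + 104.53 + 69.79 + 60.85 + 61.90 = 960.75
TFR = 960.75 / 1000 = 0.96075
GRR = 0.491 × 0.96075 = 0.47173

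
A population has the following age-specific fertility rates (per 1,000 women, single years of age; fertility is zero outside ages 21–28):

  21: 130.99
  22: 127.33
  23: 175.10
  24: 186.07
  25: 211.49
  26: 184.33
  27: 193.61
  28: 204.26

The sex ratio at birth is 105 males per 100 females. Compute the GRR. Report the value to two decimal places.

Proportion female at birth = 100 / (100 + 105) = 0.48780.
Sum of ASFRs = 130.99 + 127.33 + 175.10 + 186.07 + 211.49 + 184.33 + 193.61 + 204.26 = 1413.18
TFR = 1413.18 / 1000 = 1.41318
GRR = 0.48780 × 1.41318 = 0.68935

0.69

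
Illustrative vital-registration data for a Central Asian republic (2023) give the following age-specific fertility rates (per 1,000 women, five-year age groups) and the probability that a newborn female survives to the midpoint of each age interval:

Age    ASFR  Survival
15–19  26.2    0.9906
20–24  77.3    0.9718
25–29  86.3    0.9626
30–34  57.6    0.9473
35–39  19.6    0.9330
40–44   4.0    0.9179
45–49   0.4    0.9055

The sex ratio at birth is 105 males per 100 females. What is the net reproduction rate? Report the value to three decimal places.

Proportion female at birth = 100 / (100 + 105) = 0.48780.
Per-age-group product (5 × ASFR × survival probability):
  15–19: 5 × 26.2/1000 × 0.9906 = 0.12977
  20–24: 5 × 77.3/1000 × 0.9718 = 0.37560
  25–29: 5 × 86.3/1000 × 0.9626 = 0.41536
  30–34: 5 × 57.6/1000 × 0.9473 = 0.27282
  35–39: 5 × 19.6/1000 × 0.9330 = 0.09143
  40–44: 5 × 4.0/1000 × 0.9179 = 0.01836
  45–49: 5 × 0.4/1000 × 0.9055 = 0.00181
Sum = 1.30515
NRR = 0.48780 × 1.30515 = 0.63665
NRR < 1, so the cohort does not fully replace itself.

0.637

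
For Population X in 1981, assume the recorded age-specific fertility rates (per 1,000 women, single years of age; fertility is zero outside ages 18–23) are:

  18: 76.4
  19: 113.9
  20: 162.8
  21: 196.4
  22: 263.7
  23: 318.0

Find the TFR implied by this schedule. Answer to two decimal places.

Sum of ASFRs = 76.4 + 113.9 + 162.8 + 196.4 + 263.7 + 318.0 = 1131.2
TFR = 1131.2 / 1000 = 1.1312

1.13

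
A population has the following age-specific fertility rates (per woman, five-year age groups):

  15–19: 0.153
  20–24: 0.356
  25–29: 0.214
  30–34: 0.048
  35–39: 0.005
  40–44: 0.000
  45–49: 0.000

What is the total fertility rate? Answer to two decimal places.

3.88

Sum of ASFRs = 0.153 + 0.356 + 0.214 + 0.048 + 0.005 + 0.000 + 0.000 = 0.776
TFR = 5 × 0.776 = 3.88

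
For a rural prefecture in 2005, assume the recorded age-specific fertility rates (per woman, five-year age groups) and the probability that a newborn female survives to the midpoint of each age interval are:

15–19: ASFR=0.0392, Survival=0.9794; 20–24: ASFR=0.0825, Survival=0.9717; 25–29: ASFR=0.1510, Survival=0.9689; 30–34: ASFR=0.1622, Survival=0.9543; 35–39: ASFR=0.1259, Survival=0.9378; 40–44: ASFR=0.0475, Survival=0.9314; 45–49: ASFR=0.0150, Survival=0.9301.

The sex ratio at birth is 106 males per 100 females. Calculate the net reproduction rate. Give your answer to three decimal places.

1.446

Proportion female at birth = 100 / (100 + 106) = 0.48544.
Weighting each age-specific rate by interval width and survival:
  15–19: 5 × 0.0392 × 0.9794 = 0.19196
  20–24: 5 × 0.0825 × 0.9717 = 0.40083
  25–29: 5 × 0.1510 × 0.9689 = 0.73152
  30–34: 5 × 0.1622 × 0.9543 = 0.77394
  35–39: 5 × 0.1259 × 0.9378 = 0.59035
  40–44: 5 × 0.0475 × 0.9314 = 0.22121
  45–49: 5 × 0.0150 × 0.9301 = 0.06976
Sum = 2.97957
NRR = 0.48544 × 2.97957 = 1.44640
An NRR exceeding 1 indicates intrinsic growth under these rates.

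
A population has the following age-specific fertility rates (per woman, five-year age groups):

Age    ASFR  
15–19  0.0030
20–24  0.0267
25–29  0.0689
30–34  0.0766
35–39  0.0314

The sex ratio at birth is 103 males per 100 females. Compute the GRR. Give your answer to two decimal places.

0.51

Proportion female at birth = 100 / (100 + 103) = 0.49261.
Sum of ASFRs = 0.0030 + 0.0267 + 0.0689 + 0.0766 + 0.0314 = 0.2066
TFR = 5 × 0.2066 = 1.033
GRR = 0.49261 × 1.033 = 0.50887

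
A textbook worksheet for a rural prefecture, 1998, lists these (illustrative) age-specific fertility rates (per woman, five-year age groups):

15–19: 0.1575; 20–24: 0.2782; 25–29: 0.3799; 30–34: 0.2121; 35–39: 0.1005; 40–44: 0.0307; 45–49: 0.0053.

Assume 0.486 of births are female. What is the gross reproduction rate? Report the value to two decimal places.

2.83

Proportion female at birth = 0.486.
Sum of ASFRs = 0.1575 + 0.2782 + 0.3799 + 0.2121 + 0.1005 + 0.0307 + 0.0053 = 1.1642
TFR = 5 × 1.1642 = 5.821
GRR = 0.486 × 5.821 = 2.82901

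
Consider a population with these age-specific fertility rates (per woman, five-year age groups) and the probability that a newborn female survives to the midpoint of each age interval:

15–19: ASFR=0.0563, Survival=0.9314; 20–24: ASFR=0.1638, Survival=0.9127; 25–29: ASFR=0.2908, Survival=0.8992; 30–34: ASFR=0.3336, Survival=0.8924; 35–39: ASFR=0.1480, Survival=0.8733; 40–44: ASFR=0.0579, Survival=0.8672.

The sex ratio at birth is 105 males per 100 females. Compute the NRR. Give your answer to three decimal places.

2.294

Proportion female at birth = 100 / (100 + 105) = 0.48780.
Weighting each age-specific rate by interval width and survival:
  15–19: 5 × 0.0563 × 0.9314 = 0.26219
  20–24: 5 × 0.1638 × 0.9127 = 0.74750
  25–29: 5 × 0.2908 × 0.8992 = 1.30744
  30–34: 5 × 0.3336 × 0.8924 = 1.48852
  35–39: 5 × 0.1480 × 0.8733 = 0.64624
  40–44: 5 × 0.0579 × 0.8672 = 0.25105
Sum = 4.70294
NRR = 0.48780 × 4.70294 = 2.29409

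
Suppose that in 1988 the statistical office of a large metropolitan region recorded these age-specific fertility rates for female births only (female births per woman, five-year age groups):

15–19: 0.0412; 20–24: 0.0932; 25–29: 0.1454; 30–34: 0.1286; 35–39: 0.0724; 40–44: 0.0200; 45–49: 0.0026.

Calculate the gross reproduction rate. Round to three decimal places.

Sum of female ASFRs = 0.0412 + 0.0932 + 0.1454 + 0.1286 + 0.0724 + 0.0200 + 0.0026 = 0.5034
GRR = 5 × 0.5034 = 2.517

2.517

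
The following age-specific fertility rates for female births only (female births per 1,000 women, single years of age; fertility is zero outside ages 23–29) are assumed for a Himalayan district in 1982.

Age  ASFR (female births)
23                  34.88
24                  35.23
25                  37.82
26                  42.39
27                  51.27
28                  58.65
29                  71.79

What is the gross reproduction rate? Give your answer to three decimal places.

0.332

Sum of female ASFRs = 34.88 + 35.23 + 37.82 + 42.39 + 51.27 + 58.65 + 71.79 = 332.03
GRR = 332.03 / 1000 = 0.33203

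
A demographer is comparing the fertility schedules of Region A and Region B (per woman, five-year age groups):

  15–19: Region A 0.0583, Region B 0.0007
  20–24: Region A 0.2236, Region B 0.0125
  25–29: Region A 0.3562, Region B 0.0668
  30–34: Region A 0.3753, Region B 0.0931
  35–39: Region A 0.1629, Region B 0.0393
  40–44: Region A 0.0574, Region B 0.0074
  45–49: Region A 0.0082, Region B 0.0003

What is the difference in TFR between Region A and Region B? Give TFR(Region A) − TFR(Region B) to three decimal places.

5.109

Region A:
  Sum of ASFRs = 0.0583 + 0.2236 + 0.3562 + 0.3753 + 0.1629 + 0.0574 + 0.0082 = 1.2419
  TFR = 5 × 1.2419 = 6.2095
Region B:
  Sum of ASFRs = 0.0007 + 0.0125 + 0.0668 + 0.0931 + 0.0393 + 0.0074 + 0.0003 = 0.2201
  TFR = 5 × 0.2201 = 1.1005
Difference = 6.2095 − 1.1005 = 5.109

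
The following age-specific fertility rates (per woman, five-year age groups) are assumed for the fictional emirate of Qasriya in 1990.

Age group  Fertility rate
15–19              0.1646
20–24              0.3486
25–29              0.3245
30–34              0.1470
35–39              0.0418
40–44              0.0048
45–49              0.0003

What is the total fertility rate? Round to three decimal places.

Sum of ASFRs = 0.1646 + 0.3486 + 0.3245 + 0.1470 + 0.0418 + 0.0048 + 0.0003 = 1.0316
TFR = 5 × 1.0316 = 5.158

5.158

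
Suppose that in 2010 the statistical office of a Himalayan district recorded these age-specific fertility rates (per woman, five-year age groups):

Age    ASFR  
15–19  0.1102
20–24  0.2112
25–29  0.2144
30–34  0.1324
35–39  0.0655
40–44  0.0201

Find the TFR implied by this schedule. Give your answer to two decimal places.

3.77

Sum of ASFRs = 0.1102 + 0.2112 + 0.2144 + 0.1324 + 0.0655 + 0.0201 = 0.7538
TFR = 5 × 0.7538 = 3.769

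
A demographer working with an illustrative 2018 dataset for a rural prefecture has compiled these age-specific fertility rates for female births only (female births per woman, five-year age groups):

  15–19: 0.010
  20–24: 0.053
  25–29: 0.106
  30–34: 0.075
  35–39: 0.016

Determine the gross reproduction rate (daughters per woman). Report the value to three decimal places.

Sum of female ASFRs = 0.010 + 0.053 + 0.106 + 0.075 + 0.016 = 0.260
GRR = 5 × 0.260 = 1.3

1.300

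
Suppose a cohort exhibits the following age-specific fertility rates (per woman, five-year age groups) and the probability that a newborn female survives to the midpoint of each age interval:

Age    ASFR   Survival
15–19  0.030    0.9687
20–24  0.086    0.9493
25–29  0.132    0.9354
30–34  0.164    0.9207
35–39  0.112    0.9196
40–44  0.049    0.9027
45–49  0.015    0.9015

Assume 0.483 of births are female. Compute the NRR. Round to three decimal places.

Proportion female at birth = 0.483.
Each age group contributes 5 × ASFR × survival:
  15–19: 5 × 0.030 × 0.9687 = 0.14531
  20–24: 5 × 0.086 × 0.9493 = 0.40820
  25–29: 5 × 0.132 × 0.9354 = 0.61736
  30–34: 5 × 0.164 × 0.9207 = 0.75497
  35–39: 5 × 0.112 × 0.9196 = 0.51498
  40–44: 5 × 0.049 × 0.9027 = 0.22116
  45–49: 5 × 0.015 × 0.9015 = 0.06761
Sum = 2.72959
NRR = 0.483 × 2.72959 = 1.31839
NRR > 1, so each generation more than replaces itself.

1.318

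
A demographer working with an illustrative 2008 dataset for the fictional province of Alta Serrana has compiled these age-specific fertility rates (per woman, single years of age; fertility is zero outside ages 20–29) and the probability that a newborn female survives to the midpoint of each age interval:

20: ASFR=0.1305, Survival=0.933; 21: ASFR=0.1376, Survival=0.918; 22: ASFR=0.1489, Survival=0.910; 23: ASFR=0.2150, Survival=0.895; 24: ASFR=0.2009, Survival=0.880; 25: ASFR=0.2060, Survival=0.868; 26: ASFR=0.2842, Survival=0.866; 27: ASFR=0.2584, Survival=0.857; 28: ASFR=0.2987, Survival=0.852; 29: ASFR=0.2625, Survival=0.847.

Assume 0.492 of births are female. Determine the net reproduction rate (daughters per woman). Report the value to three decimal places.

0.923

Proportion female at birth = 0.492.
Survival-weighted fertility by age (1·fₓ·Sₓ):
  20: 1 × 0.1305 × 0.933 = 0.12176
  21: 1 × 0.1376 × 0.918 = 0.12632
  22: 1 × 0.1489 × 0.910 = 0.13550
  23: 1 × 0.2150 × 0.895 = 0.19243
  24: 1 × 0.2009 × 0.880 = 0.17679
  25: 1 × 0.2060 × 0.868 = 0.17881
  26: 1 × 0.2842 × 0.866 = 0.24612
  27: 1 × 0.2584 × 0.857 = 0.22145
  28: 1 × 0.2987 × 0.852 = 0.25449
  29: 1 × 0.2625 × 0.847 = 0.22234
Sum = 1.87601
NRR = 0.492 × 1.87601 = 0.92300
With NRR below 1 the population is below replacement fertility.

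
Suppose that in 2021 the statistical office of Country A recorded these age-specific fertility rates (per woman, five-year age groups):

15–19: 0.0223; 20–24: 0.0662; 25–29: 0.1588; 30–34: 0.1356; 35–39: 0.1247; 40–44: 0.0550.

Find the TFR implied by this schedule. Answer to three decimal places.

Sum of ASFRs = 0.0223 + 0.0662 + 0.1588 + 0.1356 + 0.1247 + 0.0550 = 0.5626
TFR = 5 × 0.5626 = 2.813

2.813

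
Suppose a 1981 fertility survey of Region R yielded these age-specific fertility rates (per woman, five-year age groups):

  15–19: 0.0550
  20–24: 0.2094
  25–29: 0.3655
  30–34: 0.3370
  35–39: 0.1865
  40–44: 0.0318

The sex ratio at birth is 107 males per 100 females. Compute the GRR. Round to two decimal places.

2.86

Proportion female at birth = 100 / (100 + 107) = 0.48309.
Sum of ASFRs = 0.0550 + 0.2094 + 0.3655 + 0.3370 + 0.1865 + 0.0318 = 1.1852
TFR = 5 × 1.1852 = 5.926
GRR = 0.48309 × 5.926 = 2.86279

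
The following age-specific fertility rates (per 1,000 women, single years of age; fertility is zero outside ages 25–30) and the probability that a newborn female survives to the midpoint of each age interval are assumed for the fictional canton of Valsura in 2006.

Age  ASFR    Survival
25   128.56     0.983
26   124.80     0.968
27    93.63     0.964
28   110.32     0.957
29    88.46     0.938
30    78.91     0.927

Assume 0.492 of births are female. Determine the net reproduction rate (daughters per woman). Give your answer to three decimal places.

Proportion female at birth = 0.492.
Each age group contributes 1 × ASFR × survival:
  25: 1 × 128.56/1000 × 0.983 = 0.12637
  26: 1 × 124.80/1000 × 0.968 = 0.12081
  27: 1 × 93.63/1000 × 0.964 = 0.09026
  28: 1 × 110.32/1000 × 0.957 = 0.10558
  29: 1 × 88.46/1000 × 0.938 = 0.08298
  30: 1 × 78.91/1000 × 0.927 = 0.07315
Sum = 0.59915
NRR = 0.492 × 0.59915 = 0.29478
NRR < 1, so the cohort does not fully replace itself.

0.295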